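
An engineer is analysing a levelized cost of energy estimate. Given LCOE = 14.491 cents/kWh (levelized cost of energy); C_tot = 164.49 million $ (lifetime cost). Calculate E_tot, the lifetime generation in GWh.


E_tot = C_tot / LCOE * 100
E_tot = 164.49 / 14.491 * 100
E_tot = 1135.1 GWh


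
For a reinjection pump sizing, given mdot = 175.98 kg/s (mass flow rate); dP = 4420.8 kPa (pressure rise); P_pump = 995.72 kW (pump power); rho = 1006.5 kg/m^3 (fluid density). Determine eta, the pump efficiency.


eta = mdot * dP / (rho * P_pump)
eta = 175.98 * 4420.8 / (1006.5 * 995.72)
eta = 0.77627


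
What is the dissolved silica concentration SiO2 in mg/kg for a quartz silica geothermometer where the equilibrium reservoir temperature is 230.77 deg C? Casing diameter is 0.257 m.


SiO2 = 10^(5.19 - 1309/(T_eq + 273.15))
SiO2 = 10^(5.19 - 1309/(230.77 + 273.15))
SiO2 = 391.17 mg/kg


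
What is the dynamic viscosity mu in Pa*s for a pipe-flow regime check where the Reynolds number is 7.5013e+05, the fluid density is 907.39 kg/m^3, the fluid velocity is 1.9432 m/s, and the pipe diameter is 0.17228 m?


mu = rho * vel * D / Re
mu = 907.39 * 1.9432 * 0.17228 / 7.5013e+05
mu = 0.00040496 Pa*s


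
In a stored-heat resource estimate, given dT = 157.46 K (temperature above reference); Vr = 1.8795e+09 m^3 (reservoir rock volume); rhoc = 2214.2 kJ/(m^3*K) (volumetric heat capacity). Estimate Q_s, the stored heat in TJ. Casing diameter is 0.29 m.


Q_s = Vr * rhoc * dT / 1e12
Q_s = 1.8795e+09 * 2214.2 * 157.46 / 1e12
Q_s = 655.2838 PJ
Convert: 655.2838 PJ * 1000.0 = 6.5528e+05 TJ
Q_s = 6.5528e+05 TJ


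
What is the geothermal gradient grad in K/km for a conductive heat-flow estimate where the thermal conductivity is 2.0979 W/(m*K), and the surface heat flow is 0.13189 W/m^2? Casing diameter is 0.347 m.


grad = q * 1000 / k
grad = 0.13189 * 1000 / 2.0979
grad = 62.86763 deg C/km
Convert: 62.86763 deg C/km * 1.0 = 62.868 K/km
grad = 62.868 K/km


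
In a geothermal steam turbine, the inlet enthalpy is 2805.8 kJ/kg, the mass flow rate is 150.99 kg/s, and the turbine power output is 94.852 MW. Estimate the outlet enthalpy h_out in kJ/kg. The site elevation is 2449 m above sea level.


h_out = h_in - P * 1000 / mdot
h_out = 2805.8 - 94.852 * 1000 / 150.99
h_out = 2177.6 kJ/kg


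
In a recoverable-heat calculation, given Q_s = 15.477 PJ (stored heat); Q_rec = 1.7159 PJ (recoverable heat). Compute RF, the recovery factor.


RF = Q_rec / Q_s
RF = 1.7159 / 15.477
RF = 0.11087


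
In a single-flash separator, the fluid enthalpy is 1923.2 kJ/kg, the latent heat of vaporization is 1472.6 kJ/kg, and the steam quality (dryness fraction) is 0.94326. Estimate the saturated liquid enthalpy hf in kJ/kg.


hf = h - x * hfg
hf = 1923.2 - 0.94326 * 1472.6
hf = 534.16 kJ/kg


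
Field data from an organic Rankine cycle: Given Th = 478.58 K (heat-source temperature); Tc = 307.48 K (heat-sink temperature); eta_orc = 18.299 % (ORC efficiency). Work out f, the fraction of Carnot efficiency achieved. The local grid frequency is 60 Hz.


f = (eta_orc/100) / (1 - Tc/Th)
f = (18.299/100) / (1 - 307.48/478.58)
f = 0.51184


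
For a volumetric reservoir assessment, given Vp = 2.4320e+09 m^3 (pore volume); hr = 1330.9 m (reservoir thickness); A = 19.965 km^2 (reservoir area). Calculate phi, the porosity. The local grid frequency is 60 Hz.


phi = Vp / (A * 1e6 * hr)
phi = 2.4320e+09 / (19.965 * 1e6 * 1330.9)
phi = 0.091527


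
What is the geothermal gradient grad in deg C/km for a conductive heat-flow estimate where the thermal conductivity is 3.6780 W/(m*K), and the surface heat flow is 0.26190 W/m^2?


grad = q * 1000 / k
grad = 0.26190 * 1000 / 3.6780
grad = 71.207 deg C/km


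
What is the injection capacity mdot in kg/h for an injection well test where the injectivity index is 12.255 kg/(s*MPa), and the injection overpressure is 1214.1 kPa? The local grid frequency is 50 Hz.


mdot = II * dP / 1000
mdot = 12.255 * 1214.1 / 1000
mdot = 14.87880 kg/s
Convert: 14.87880 kg/s * 3600.0 = 53564 kg/h
mdot = 53564 kg/h


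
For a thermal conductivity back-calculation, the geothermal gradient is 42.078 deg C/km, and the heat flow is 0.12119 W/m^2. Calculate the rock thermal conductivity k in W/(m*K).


k = q / (grad / 1000)
k = 0.12119 / (42.078 / 1000)
k = 2.8801 W/(m*K)


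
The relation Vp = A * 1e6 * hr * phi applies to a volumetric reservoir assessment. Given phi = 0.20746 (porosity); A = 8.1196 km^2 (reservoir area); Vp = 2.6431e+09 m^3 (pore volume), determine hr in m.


hr = Vp / (A * 1e6 * phi)
hr = 2.6431e+09 / (8.1196 * 1e6 * 0.20746)
hr = 1569.1 m


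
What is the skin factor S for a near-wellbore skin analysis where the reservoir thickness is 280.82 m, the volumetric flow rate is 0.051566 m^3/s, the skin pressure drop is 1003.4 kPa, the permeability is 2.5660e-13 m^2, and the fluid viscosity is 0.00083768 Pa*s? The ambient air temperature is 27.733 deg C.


S = dP_s * 1000 * 2*pi*k*hr / (q*mu)
S = 1003.4 * 1000 * 2*pi*2.5660e-13*280.82 / (0.051566*0.00083768)
S = 10.517


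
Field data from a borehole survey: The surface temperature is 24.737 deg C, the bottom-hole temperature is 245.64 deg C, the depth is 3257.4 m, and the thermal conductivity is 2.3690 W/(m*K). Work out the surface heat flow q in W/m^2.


Step 1: grad = (T_d - T_surf)/d * 1000 = (245.64 - 24.737)/3257.4 * 1000 = 67.81574 deg C/km
Step 2: q = k * grad / 1000 = 2.369 * 67.81574 / 1000 = 0.16066 W/m^2
q = 0.16066 W/m^2


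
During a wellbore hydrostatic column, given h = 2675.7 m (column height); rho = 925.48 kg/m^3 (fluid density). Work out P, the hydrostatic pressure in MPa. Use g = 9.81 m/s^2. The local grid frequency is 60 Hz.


P = rho * g * h / 1e6
P = 925.48 * 9.81 * 2675.7 / 1e6
P = 24.293 MPa


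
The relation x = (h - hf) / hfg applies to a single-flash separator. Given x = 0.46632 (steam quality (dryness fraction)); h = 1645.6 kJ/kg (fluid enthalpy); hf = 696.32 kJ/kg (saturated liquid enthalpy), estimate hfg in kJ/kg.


hfg = (h - hf) / x
hfg = (1645.6 - 696.32) / 0.46632
hfg = 2035.7 kJ/kg


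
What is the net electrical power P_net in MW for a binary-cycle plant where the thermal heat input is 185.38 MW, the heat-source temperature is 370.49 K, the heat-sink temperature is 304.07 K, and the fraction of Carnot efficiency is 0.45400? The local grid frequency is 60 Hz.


Step 1: eta = (1 - Tc/Th)*f = (1 - 304.07/370.49)*0.454 = 0.08139135
Step 2: P_net = eta * Q_in = 0.08139135 * 185.38 = 15.088 MW
P_net = 15.088 MW


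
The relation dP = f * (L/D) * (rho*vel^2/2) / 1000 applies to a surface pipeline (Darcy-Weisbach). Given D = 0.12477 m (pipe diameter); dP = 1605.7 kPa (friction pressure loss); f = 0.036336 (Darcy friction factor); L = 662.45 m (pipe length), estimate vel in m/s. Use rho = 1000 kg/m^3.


vel = sqrt(dP*1000*2*D / (f*L*rho))
vel = sqrt(1605.7*1000*2*0.12477 / (0.036336*662.45*1000))
vel = 4.0800 m/s


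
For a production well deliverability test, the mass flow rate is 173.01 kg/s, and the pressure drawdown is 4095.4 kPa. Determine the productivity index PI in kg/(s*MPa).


PI = mdot * 1000 / dP
PI = 173.01 * 1000 / 4095.4
PI = 42.245 kg/(s*MPa)


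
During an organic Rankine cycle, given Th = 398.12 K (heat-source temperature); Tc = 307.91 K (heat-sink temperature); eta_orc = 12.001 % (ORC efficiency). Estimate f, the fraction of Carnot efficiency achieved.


f = (eta_orc/100) / (1 - Tc/Th)
f = (12.001/100) / (1 - 307.91/398.12)
f = 0.52964


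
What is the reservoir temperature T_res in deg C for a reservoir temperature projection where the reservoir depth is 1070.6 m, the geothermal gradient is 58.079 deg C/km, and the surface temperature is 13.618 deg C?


T_res = T_surf + grad * d / 1000
T_res = 13.618 + 58.079 * 1070.6 / 1000
T_res = 75.797 deg C


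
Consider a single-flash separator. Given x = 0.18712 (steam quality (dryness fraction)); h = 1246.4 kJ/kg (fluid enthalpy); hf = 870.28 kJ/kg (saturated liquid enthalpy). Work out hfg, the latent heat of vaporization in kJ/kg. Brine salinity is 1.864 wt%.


hfg = (h - hf) / x
hfg = (1246.4 - 870.28) / 0.18712
hfg = 2010.0 kJ/kg


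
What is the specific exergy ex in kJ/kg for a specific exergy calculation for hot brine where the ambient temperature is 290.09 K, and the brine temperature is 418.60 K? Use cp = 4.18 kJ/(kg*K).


ex = cp * ((T_b - T_0) - T_0 * ln(T_b/T_0))
ex = 4.18 * ((418.60 - 290.09) - 290.09 * ln(418.60/290.09))
ex = 92.490 kJ/kg


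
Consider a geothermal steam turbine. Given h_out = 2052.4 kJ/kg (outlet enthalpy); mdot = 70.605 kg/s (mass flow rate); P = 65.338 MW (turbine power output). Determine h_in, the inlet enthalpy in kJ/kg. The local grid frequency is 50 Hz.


h_in = h_out + P * 1000 / mdot
h_in = 2052.4 + 65.338 * 1000 / 70.605
h_in = 2977.8 kJ/kg


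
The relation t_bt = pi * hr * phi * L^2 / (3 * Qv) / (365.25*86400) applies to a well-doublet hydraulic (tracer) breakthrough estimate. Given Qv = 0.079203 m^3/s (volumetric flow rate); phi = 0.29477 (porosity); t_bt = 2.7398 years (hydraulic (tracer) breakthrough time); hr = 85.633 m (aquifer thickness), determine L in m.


L = sqrt(t_bt*365.25*86400*3*Qv / (pi*hr*phi))
L = sqrt(2.7398*365.25*86400*3*0.079203 / (pi*85.633*0.29477))
L = 508.99 m


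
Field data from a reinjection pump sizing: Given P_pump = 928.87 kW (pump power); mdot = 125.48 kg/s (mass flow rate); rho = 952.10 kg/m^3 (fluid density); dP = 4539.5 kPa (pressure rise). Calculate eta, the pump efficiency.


eta = mdot * dP / (rho * P_pump)
eta = 125.48 * 4539.5 / (952.10 * 928.87)
eta = 0.64409


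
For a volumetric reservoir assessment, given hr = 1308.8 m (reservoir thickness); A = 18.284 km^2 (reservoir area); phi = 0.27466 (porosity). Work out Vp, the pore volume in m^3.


Vp = A * 1e6 * hr * phi
Vp = 18.284 * 1e6 * 1308.8 * 0.27466
Vp = 6.5726e+09 m^3


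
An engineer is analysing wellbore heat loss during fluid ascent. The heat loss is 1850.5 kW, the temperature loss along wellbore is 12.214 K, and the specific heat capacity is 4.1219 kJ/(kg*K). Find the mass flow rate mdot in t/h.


mdot = Q_loss / (cp * dT)
mdot = 1850.5 / (4.1219 * 12.214)
mdot = 36.75646 kg/s
Convert: 36.75646 kg/s * 3.6 = 132.32 t/h
mdot = 132.32 t/h


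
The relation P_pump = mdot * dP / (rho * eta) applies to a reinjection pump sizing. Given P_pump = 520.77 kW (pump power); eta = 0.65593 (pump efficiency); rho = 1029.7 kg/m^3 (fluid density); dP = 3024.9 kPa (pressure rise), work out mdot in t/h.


mdot = P_pump * rho * eta / dP
mdot = 520.77 * 1029.7 * 0.65593 / 3024.9
mdot = 116.2795 kg/s
Convert: 116.2795 kg/s * 3.6 = 418.61 t/h
mdot = 418.61 t/h


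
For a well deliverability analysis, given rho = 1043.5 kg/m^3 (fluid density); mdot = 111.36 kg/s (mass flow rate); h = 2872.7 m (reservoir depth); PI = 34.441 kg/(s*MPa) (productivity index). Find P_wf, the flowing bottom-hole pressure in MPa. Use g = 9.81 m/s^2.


Step 1: P_i = rho*g*h/1e6 = 1043.5*9.81*2872.7/1e6 = 29.40707 MPa
Step 2: P_wf = P_i - mdot/PI = 29.40707 - 111.36/34.441 = 26.174 MPa
P_wf = 26.174 MPa


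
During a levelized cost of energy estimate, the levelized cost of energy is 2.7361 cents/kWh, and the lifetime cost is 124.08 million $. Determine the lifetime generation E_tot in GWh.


E_tot = C_tot / LCOE * 100
E_tot = 124.08 / 2.7361 * 100
E_tot = 4534.9 GWh


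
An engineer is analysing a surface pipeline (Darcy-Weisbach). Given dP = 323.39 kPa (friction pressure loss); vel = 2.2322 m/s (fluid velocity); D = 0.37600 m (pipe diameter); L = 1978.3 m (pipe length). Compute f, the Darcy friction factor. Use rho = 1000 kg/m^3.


f = dP*1000 / ((L/D)*(rho*vel^2/2))
f = 323.39*1000 / ((1978.3/0.37600)*(1000*2.2322^2/2))
f = 0.024671


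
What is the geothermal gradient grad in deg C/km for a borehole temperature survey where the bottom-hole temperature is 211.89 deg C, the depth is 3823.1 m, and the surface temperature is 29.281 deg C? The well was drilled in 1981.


grad = (T_d - T_surf) / d * 1000
grad = (211.89 - 29.281) / 3823.1 * 1000
grad = 47.765 deg C/km


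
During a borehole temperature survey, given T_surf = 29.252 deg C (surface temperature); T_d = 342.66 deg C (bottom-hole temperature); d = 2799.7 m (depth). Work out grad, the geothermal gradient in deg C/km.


grad = (T_d - T_surf) / d * 1000
grad = (342.66 - 29.252) / 2799.7 * 1000
grad = 111.94 deg C/km


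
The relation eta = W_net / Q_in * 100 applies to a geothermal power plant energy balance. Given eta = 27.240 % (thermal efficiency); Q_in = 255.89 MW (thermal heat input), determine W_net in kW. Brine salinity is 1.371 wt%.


W_net = eta / 100 * Q_in
W_net = 27.240 / 100 * 255.89
W_net = 69.70444 MW
Convert: 69.70444 MW * 1000.0 = 69704 kW
W_net = 69704 kW


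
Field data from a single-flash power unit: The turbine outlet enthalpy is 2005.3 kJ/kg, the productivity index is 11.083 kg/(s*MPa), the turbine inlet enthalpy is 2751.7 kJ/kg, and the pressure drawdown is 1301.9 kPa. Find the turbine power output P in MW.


Step 1: mdot = PI * dP / 1000 = 11.083 * 1301.9 / 1000 = 14.42896 kg/s
Step 2: P = mdot*(h_in - h_out)/1000 = 14.42896*(2751.7 - 2005.3)/1000 = 10.770 MW
P = 10.770 MW


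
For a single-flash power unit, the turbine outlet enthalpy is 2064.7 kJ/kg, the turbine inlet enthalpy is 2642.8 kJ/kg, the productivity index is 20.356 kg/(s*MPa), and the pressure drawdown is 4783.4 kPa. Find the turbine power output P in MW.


Step 1: mdot = PI * dP / 1000 = 20.356 * 4783.4 / 1000 = 97.37089 kg/s
Step 2: P = mdot*(h_in - h_out)/1000 = 97.37089*(2642.8 - 2064.7)/1000 = 56.290 MW
P = 56.290 MW


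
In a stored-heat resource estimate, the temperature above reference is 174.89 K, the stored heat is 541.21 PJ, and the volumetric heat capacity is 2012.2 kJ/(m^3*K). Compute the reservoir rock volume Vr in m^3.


Vr = Q_s * 1e12 / (rhoc * dT)
Vr = 541.21 * 1e12 / (2012.2 * 174.89)
Vr = 1.5379e+09 m^3


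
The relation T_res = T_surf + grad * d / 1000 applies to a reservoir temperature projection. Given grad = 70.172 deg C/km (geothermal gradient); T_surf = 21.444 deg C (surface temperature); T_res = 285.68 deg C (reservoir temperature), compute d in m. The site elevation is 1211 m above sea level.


d = (T_res - T_surf) / grad * 1000
d = (285.68 - 21.444) / 70.172 * 1000
d = 3765.5 m


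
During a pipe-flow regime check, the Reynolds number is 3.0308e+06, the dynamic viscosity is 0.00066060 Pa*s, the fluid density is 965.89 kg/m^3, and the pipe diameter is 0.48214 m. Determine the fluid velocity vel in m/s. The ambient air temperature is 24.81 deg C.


vel = Re * mu / (rho * D)
vel = 3.0308e+06 * 0.00066060 / (965.89 * 0.48214)
vel = 4.2993 m/s


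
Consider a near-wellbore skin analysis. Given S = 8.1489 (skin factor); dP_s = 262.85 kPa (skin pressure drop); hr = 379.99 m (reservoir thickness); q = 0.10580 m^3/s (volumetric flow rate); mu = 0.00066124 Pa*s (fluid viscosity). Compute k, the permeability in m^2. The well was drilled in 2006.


k = S*q*mu / (2*pi*dP_s*1000*hr)
k = 8.1489*0.10580*0.00066124 / (2*pi*262.85*1000*379.99)
k = 9.0841e-13 m^2


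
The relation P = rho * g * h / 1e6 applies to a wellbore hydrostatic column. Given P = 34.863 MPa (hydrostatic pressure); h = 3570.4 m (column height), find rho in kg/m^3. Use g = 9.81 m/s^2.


rho = P * 1e6 / (g * h)
rho = 34.863 * 1e6 / (9.81 * 3570.4)
rho = 995.36 kg/m^3


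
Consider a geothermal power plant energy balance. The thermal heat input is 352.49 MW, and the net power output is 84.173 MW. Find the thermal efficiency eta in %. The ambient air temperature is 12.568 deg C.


eta = W_net / Q_in * 100
eta = 84.173 / 352.49 * 100
eta = 23.880 %


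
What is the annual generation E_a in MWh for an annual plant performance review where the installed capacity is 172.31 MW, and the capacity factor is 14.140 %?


E_a = CF / 100 * cap * 8760
E_a = 14.140 / 100 * 172.31 * 8760
E_a = 2.1343e+05 MWh


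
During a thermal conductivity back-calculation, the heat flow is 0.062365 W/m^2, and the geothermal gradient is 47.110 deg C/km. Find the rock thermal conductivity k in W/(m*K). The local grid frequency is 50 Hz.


k = q / (grad / 1000)
k = 0.062365 / (47.110 / 1000)
k = 1.3238 W/(m*K)


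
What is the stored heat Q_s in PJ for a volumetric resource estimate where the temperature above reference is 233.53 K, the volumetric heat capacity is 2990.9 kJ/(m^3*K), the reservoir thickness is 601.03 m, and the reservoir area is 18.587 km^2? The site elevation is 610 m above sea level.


Step 1: Vr = A*1e6*hr = 18.587*1e6*601.03 = 1.117134e+10 m^3
Step 2: Q_s = Vr*rhoc*dT/1e12 = 1.117134e+10*2990.9*233.53/1e12 = 7802.8 PJ
Q_s = 7802.8 PJ


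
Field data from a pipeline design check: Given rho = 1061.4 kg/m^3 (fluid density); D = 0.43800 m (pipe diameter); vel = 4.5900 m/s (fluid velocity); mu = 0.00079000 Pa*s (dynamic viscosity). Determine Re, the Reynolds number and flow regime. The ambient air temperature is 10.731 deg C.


Step 1: Re = rho*vel*D/mu = 1061.4*4.59*0.438/0.00079 = 2.7011e+06
Step 2: Re = 2.7011e+06 > 4000, so flow is turbulent.
Re = 2.7011e+06 (turbulent)


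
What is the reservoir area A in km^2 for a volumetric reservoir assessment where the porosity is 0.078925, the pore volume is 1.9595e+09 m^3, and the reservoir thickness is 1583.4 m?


A = Vp / (1e6 * hr * phi)
A = 1.9595e+09 / (1e6 * 1583.4 * 0.078925)
A = 15.680 km^2


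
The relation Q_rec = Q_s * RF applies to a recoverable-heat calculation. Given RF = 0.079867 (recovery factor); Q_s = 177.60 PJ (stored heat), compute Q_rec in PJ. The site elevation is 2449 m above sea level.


Q_rec = Q_s * RF
Q_rec = 177.60 * 0.079867
Q_rec = 14.184 PJ


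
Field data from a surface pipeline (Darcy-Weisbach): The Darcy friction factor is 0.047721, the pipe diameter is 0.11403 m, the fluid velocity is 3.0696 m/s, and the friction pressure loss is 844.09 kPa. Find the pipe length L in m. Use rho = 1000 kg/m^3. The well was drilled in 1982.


L = dP*1000*D / (f*rho*vel^2/2)
L = 844.09*1000*0.11403 / (0.047721*1000*3.0696^2/2)
L = 428.12 m


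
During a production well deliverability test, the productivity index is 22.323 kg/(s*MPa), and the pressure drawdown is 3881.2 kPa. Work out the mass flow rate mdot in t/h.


mdot = PI * dP / 1000
mdot = 22.323 * 3881.2 / 1000
mdot = 86.64003 kg/s
Convert: 86.64003 kg/s * 3.6 = 311.90 t/h
mdot = 311.90 t/h


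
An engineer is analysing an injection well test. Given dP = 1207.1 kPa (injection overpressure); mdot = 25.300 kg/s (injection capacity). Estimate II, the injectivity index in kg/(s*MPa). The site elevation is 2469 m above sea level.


II = mdot * 1000 / dP
II = 25.300 * 1000 / 1207.1
II = 20.959 kg/(s*MPa)


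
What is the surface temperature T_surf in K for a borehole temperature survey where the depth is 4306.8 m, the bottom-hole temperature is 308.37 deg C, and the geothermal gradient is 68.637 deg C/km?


T_surf = T_d - grad * d / 1000
T_surf = 308.37 - 68.637 * 4306.8 / 1000
T_surf = 12.76417 deg C
Convert to K: 12.76417 + 273.15 = 285.91 K
T_surf = 285.91 K


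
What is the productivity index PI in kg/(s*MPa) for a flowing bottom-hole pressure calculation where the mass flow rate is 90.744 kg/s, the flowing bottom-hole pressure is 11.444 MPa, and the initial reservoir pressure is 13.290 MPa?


PI = mdot / (P_i - P_wf)
PI = 90.744 / (13.290 - 11.444)
PI = 49.157 kg/(s*MPa)


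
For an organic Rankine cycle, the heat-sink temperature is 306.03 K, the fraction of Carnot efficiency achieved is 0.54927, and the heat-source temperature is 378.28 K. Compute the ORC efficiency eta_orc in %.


eta_orc = (1 - Tc/Th) * f * 100
eta_orc = (1 - 306.03/378.28) * 0.54927 * 100
eta_orc = 10.491 %


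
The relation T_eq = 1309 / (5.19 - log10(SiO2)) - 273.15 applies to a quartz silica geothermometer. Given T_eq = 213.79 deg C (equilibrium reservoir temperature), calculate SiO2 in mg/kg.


SiO2 = 10^(5.19 - 1309/(T_eq + 273.15))
SiO2 = 10^(5.19 - 1309/(213.79 + 273.15))
SiO2 = 317.53 mg/kg


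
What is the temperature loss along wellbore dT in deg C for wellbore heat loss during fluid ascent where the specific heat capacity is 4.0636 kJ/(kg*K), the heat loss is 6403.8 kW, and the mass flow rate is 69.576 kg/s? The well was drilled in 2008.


dT = Q_loss / (mdot * cp)
dT = 6403.8 / (69.576 * 4.0636)
dT = 22.64996 K
Convert (temperature difference, 1 K = 1 deg C): 22.64996 K = 22.64996 deg C
dT = 22.650 deg C


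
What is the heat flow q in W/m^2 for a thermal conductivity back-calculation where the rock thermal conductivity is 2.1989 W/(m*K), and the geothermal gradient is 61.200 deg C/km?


q = k * grad / 1000
q = 2.1989 * 61.200 / 1000
q = 0.13457 W/m^2


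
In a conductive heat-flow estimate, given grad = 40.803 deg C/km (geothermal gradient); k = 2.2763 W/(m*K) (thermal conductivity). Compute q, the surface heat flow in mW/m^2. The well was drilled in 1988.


q = k * grad / 1000
q = 2.2763 * 40.803 / 1000
q = 0.09287987 W/m^2
Convert: 0.09287987 W/m^2 * 1000.0 = 92.880 mW/m^2
q = 92.880 mW/m^2


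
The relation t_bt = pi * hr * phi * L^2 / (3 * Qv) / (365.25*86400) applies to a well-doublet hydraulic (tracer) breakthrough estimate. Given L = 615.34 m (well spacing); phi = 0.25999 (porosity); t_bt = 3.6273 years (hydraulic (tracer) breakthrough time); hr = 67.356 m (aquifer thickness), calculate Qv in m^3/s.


Qv = pi*hr*phi*L^2 / (3*t_bt*365.25*86400)
Qv = pi*67.356*0.25999*615.34^2 / (3*3.6273*365.25*86400)
Qv = 0.060660 m^3/s


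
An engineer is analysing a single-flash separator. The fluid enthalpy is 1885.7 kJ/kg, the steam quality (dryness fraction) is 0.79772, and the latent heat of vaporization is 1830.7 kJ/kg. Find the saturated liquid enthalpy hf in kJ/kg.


hf = h - x * hfg
hf = 1885.7 - 0.79772 * 1830.7
hf = 425.31 kJ/kg


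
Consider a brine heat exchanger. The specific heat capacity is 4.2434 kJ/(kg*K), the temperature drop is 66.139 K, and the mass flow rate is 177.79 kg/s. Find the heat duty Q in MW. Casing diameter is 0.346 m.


Q = mdot * cp * dT / 1000
Q = 177.79 * 4.2434 * 66.139 / 1000
Q = 49.898 MW


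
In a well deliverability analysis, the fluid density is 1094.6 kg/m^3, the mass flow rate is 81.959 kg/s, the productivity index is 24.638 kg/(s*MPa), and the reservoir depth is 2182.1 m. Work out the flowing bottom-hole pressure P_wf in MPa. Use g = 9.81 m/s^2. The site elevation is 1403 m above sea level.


Step 1: P_i = rho*g*h/1e6 = 1094.6*9.81*2182.1/1e6 = 23.43145 MPa
Step 2: P_wf = P_i - mdot/PI = 23.43145 - 81.959/24.638 = 20.105 MPa
P_wf = 20.105 MPa


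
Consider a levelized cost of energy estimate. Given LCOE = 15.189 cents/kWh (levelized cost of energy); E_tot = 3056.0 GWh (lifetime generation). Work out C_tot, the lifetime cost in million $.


C_tot = LCOE / 100 * E_tot
C_tot = 15.189 / 100 * 3056.0
C_tot = 464.18 million $


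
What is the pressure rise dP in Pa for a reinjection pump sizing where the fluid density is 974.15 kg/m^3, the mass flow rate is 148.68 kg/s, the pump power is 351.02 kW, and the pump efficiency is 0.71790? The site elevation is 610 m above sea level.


dP = P_pump * rho * eta / mdot
dP = 351.02 * 974.15 * 0.71790 / 148.68
dP = 1651.084 kPa
Convert: 1651.084 kPa * 1000.0 = 1.6511e+06 Pa
dP = 1.6511e+06 Pa


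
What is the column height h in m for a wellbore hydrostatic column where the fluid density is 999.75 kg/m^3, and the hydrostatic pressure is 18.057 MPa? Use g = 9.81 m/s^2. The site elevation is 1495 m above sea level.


h = P * 1e6 / (g * rho)
h = 18.057 * 1e6 / (9.81 * 999.75)
h = 1841.1 m


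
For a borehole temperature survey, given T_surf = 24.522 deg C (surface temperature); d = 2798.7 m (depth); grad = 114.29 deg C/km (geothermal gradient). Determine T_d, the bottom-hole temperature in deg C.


T_d = T_surf + grad * d / 1000
T_d = 24.522 + 114.29 * 2798.7 / 1000
T_d = 344.39 deg C


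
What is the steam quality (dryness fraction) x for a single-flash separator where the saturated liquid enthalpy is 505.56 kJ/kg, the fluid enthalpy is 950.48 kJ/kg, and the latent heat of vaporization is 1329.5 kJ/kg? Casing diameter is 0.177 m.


x = (h - hf) / hfg
x = (950.48 - 505.56) / 1329.5
x = 0.33465


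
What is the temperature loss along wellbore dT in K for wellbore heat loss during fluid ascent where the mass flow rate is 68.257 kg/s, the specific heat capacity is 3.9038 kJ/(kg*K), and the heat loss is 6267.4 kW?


dT = Q_loss / (mdot * cp)
dT = 6267.4 / (68.257 * 3.9038)
dT = 23.521 K


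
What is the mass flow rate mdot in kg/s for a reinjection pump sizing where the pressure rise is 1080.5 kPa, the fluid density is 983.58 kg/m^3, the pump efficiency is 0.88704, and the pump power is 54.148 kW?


mdot = P_pump * rho * eta / dP
mdot = 54.148 * 983.58 * 0.88704 / 1080.5
mdot = 43.723 kg/s


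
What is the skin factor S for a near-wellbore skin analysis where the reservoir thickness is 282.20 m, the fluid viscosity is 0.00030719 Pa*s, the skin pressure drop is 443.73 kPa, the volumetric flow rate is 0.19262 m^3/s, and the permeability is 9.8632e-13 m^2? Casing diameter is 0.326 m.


S = dP_s * 1000 * 2*pi*k*hr / (q*mu)
S = 443.73 * 1000 * 2*pi*9.8632e-13*282.20 / (0.19262*0.00030719)
S = 13.115


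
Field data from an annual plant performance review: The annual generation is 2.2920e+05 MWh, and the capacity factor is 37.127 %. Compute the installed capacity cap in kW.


cap = E_a / (CF/100 * 8760)
cap = 2.2920e+05 / (37.127/100 * 8760)
cap = 70.47266 MW
Convert: 70.47266 MW * 1000.0 = 70473 kW
cap = 70473 kW


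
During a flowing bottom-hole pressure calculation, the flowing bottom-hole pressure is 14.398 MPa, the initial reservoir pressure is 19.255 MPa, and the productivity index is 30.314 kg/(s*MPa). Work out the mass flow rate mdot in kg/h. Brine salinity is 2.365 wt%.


mdot = (P_i - P_wf) * PI
mdot = (19.255 - 14.398) * 30.314
mdot = 147.2351 kg/s
Convert: 147.2351 kg/s * 3600.0 = 5.3005e+05 kg/h
mdot = 5.3005e+05 kg/h


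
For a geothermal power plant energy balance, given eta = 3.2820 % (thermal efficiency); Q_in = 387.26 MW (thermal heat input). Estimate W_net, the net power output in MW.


W_net = eta / 100 * Q_in
W_net = 3.2820 / 100 * 387.26
W_net = 12.710 MW


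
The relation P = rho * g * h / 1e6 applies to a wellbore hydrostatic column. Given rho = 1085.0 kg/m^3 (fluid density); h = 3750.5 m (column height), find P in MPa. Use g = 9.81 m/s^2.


P = rho * g * h / 1e6
P = 1085.0 * 9.81 * 3750.5 / 1e6
P = 39.920 MPa


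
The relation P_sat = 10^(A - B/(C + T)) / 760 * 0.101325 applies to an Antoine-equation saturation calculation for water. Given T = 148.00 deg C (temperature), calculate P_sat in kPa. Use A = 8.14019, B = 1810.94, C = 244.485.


P_sat = 10^(A - B/(C + T)) / 760 * 0.101325
P_sat = 10^(8.14019 - 1810.94/(244.485 + 148.00)) / 760 * 0.101325
P_sat = 0.4477719 MPa
Convert: 0.4477719 MPa * 1000.0 = 447.77 kPa
P_sat = 447.77 kPa


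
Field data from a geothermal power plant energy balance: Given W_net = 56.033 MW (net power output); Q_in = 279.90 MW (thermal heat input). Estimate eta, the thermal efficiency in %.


eta = W_net / Q_in * 100
eta = 56.033 / 279.90 * 100
eta = 20.019 %


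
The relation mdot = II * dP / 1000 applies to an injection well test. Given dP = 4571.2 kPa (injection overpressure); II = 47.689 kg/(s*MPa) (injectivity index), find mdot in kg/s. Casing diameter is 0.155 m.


mdot = II * dP / 1000
mdot = 47.689 * 4571.2 / 1000
mdot = 218.00 kg/s


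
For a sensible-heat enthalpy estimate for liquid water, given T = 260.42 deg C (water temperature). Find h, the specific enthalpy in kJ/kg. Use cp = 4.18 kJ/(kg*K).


h = cp * T
h = 4.18 * 260.42
h = 1088.6 kJ/kg


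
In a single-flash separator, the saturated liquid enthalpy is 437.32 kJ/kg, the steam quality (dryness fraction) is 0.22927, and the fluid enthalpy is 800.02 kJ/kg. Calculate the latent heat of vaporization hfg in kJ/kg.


hfg = (h - hf) / x
hfg = (800.02 - 437.32) / 0.22927
hfg = 1582.0 kJ/kg


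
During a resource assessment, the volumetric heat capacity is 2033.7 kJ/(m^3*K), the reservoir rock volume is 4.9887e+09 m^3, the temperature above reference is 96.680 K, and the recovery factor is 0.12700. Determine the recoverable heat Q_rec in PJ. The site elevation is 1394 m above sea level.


Step 1: Q_s = Vr*rhoc*dT/1e12 = 4.9887e+09*2033.7*96.68/1e12 = 980.8688 PJ
Step 2: Q_rec = Q_s * RF = 980.8688 * 0.127 = 124.57 PJ
Q_rec = 124.57 PJ


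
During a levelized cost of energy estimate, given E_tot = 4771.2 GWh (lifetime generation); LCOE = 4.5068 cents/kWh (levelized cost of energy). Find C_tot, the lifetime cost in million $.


C_tot = LCOE / 100 * E_tot
C_tot = 4.5068 / 100 * 4771.2
C_tot = 215.03 million $


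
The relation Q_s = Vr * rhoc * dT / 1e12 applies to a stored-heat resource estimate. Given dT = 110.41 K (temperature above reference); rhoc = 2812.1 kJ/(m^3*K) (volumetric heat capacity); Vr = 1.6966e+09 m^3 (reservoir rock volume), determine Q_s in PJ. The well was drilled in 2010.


Q_s = Vr * rhoc * dT / 1e12
Q_s = 1.6966e+09 * 2812.1 * 110.41 / 1e12
Q_s = 526.77 PJ


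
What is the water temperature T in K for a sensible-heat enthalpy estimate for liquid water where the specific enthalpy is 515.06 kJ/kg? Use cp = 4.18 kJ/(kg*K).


T = h / cp
T = 515.06 / 4.18
T = 123.2201 deg C
Convert to K: 123.2201 + 273.15 = 396.37 K
T = 396.37 K


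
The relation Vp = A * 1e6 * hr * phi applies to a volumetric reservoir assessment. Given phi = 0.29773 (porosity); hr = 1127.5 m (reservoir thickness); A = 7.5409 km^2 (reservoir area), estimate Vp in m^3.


Vp = A * 1e6 * hr * phi
Vp = 7.5409 * 1e6 * 1127.5 * 0.29773
Vp = 2.5314e+09 m^3


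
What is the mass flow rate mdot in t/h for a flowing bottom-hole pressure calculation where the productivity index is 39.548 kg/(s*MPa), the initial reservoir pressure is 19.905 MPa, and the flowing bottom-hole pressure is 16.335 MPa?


mdot = (P_i - P_wf) * PI
mdot = (19.905 - 16.335) * 39.548
mdot = 141.1864 kg/s
Convert: 141.1864 kg/s * 3.6 = 508.27 t/h
mdot = 508.27 t/h


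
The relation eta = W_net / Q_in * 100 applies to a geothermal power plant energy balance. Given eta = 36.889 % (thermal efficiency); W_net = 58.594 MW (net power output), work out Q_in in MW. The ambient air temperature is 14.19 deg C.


Q_in = W_net / (eta / 100)
Q_in = 58.594 / (36.889 / 100)
Q_in = 158.84 MW


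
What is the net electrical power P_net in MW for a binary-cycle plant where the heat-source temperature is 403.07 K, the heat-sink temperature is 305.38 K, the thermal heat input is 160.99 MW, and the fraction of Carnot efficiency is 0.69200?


Step 1: eta = (1 - Tc/Th)*f = (1 - 305.38/403.07)*0.692 = 0.1677165
Step 2: P_net = eta * Q_in = 0.1677165 * 160.99 = 27.001 MW
P_net = 27.001 MW


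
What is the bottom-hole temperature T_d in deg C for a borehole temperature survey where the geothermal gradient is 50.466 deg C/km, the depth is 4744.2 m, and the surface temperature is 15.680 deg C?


T_d = T_surf + grad * d / 1000
T_d = 15.680 + 50.466 * 4744.2 / 1000
T_d = 255.10 deg C


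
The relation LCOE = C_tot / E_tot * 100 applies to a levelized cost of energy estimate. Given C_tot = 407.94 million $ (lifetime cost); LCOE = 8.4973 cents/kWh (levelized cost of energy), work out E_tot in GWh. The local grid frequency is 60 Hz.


E_tot = C_tot / LCOE * 100
E_tot = 407.94 / 8.4973 * 100
E_tot = 4800.8 GWh


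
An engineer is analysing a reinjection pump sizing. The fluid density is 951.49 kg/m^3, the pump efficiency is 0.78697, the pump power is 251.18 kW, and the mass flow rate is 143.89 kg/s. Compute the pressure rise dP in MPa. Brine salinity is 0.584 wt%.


dP = P_pump * rho * eta / mdot
dP = 251.18 * 951.49 * 0.78697 / 143.89
dP = 1307.124 kPa
Convert: 1307.124 kPa * 0.001 = 1.3071 MPa
dP = 1.3071 MPa


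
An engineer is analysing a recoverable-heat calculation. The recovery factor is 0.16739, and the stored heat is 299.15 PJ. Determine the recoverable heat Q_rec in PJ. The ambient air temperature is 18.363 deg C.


Q_rec = Q_s * RF
Q_rec = 299.15 * 0.16739
Q_rec = 50.075 PJ


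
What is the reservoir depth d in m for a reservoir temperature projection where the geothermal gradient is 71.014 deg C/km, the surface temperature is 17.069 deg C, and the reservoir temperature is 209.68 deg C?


d = (T_res - T_surf) / grad * 1000
d = (209.68 - 17.069) / 71.014 * 1000
d = 2712.3 m


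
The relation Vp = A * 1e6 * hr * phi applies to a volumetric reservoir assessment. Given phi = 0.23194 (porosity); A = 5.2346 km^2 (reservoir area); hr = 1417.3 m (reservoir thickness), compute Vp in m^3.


Vp = A * 1e6 * hr * phi
Vp = 5.2346 * 1e6 * 1417.3 * 0.23194
Vp = 1.7208e+09 m^3


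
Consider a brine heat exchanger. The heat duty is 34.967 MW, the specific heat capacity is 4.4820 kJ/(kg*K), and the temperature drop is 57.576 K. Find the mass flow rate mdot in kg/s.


mdot = Q * 1000 / (cp * dT)
mdot = 34.967 * 1000 / (4.4820 * 57.576)
mdot = 135.50 kg/s


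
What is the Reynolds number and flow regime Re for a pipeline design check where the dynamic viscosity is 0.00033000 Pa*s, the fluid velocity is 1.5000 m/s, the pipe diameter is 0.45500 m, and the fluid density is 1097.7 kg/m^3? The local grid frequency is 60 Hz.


Step 1: Re = rho*vel*D/mu = 1097.7*1.5*0.455/0.00033 = 2.2702e+06
Step 2: Re = 2.2702e+06 > 4000, so flow is turbulent.
Re = 2.2702e+06 (turbulent)


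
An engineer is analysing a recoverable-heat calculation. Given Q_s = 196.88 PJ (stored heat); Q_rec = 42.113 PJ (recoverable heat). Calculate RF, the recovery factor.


RF = Q_rec / Q_s
RF = 42.113 / 196.88
RF = 0.21390


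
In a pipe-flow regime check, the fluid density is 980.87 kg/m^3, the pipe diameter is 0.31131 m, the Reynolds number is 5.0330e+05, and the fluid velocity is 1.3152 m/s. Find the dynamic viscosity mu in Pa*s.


mu = rho * vel * D / Re
mu = 980.87 * 1.3152 * 0.31131 / 5.0330e+05
mu = 0.00079794 Pa*s


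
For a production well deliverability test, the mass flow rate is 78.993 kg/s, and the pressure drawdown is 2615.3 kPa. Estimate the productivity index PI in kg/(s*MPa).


PI = mdot * 1000 / dP
PI = 78.993 * 1000 / 2615.3
PI = 30.204 kg/(s*MPa)


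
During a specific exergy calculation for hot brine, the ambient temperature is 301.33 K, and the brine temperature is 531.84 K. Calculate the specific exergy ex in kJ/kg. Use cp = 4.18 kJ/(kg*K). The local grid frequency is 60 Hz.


ex = cp * ((T_b - T_0) - T_0 * ln(T_b/T_0))
ex = 4.18 * ((531.84 - 301.33) - 301.33 * ln(531.84/301.33))
ex = 247.93 kJ/kg


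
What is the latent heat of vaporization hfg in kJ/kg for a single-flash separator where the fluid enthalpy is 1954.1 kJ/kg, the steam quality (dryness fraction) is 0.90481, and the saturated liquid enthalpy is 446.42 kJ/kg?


hfg = (h - hf) / x
hfg = (1954.1 - 446.42) / 0.90481
hfg = 1666.3 kJ/kg


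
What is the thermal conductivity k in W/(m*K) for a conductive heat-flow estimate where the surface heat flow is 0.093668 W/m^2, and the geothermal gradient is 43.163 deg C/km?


k = q * 1000 / grad
k = 0.093668 * 1000 / 43.163
k = 2.1701 W/(m*K)


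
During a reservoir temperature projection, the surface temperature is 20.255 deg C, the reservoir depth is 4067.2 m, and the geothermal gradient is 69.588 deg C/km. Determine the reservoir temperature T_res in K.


T_res = T_surf + grad * d / 1000
T_res = 20.255 + 69.588 * 4067.2 / 1000
T_res = 303.2833 deg C
Convert to K: 303.2833 + 273.15 = 576.43 K
T_res = 576.43 K


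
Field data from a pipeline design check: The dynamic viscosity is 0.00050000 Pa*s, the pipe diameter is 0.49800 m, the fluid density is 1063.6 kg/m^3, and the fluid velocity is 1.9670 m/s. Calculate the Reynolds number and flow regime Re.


Step 1: Re = rho*vel*D/mu = 1063.6*1.967*0.498/0.0005 = 2.0837e+06
Step 2: Re = 2.0837e+06 > 4000, so flow is turbulent.
Re = 2.0837e+06 (turbulent)


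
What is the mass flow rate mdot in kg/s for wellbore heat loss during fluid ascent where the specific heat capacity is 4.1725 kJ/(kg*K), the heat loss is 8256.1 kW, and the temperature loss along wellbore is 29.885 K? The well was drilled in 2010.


mdot = Q_loss / (cp * dT)
mdot = 8256.1 / (4.1725 * 29.885)
mdot = 66.210 kg/s


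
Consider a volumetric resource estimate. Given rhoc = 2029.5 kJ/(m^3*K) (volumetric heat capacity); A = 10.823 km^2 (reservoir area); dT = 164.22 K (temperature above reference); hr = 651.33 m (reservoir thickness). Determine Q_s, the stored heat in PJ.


Step 1: Vr = A*1e6*hr = 10.823*1e6*651.33 = 7.049345e+09 m^3
Step 2: Q_s = Vr*rhoc*dT/1e12 = 7.049345e+09*2029.5*164.22/1e12 = 2349.4 PJ
Q_s = 2349.4 PJ


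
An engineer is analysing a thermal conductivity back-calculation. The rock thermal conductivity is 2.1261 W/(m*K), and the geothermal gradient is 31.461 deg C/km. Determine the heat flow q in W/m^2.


q = k * grad / 1000
q = 2.1261 * 31.461 / 1000
q = 0.066889 W/m^2


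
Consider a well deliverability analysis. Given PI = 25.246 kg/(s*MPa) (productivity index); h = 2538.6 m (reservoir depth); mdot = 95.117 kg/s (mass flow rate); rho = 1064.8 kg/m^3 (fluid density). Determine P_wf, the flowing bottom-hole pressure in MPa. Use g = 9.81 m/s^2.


Step 1: P_i = rho*g*h/1e6 = 1064.8*9.81*2538.6/1e6 = 26.51742 MPa
Step 2: P_wf = P_i - mdot/PI = 26.51742 - 95.117/25.246 = 22.750 MPa
P_wf = 22.750 MPa


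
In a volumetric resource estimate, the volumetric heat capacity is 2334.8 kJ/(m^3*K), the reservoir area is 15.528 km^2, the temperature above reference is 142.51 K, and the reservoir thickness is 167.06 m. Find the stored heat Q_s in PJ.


Step 1: Vr = A*1e6*hr = 15.528*1e6*167.06 = 2.594108e+09 m^3
Step 2: Q_s = Vr*rhoc*dT/1e12 = 2.594108e+09*2334.8*142.51/1e12 = 863.14 PJ
Q_s = 863.14 PJ


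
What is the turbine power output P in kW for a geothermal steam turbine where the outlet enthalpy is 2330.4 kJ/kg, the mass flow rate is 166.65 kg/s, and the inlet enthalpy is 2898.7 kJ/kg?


P = mdot * (h_in - h_out) / 1000
P = 166.65 * (2898.7 - 2330.4) / 1000
P = 94.70719 MW
Convert: 94.70719 MW * 1000.0 = 94707 kW
P = 94707 kW


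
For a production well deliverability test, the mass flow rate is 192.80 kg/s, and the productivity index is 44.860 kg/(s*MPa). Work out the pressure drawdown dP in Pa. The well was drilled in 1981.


dP = mdot * 1000 / PI
dP = 192.80 * 1000 / 44.860
dP = 4297.815 kPa
Convert: 4297.815 kPa * 1000.0 = 4.2978e+06 Pa
dP = 4.2978e+06 Pa


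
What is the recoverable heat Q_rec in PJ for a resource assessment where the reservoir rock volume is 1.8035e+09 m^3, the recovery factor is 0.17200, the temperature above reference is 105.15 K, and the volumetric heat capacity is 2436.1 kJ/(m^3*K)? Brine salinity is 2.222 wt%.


Step 1: Q_s = Vr*rhoc*dT/1e12 = 1.8035e+09*2436.1*105.15/1e12 = 461.9772 PJ
Step 2: Q_rec = Q_s * RF = 461.9772 * 0.172 = 79.460 PJ
Q_rec = 79.460 PJ


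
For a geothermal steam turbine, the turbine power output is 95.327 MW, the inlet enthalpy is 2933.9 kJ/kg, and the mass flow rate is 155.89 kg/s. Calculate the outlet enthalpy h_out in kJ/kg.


h_out = h_in - P * 1000 / mdot
h_out = 2933.9 - 95.327 * 1000 / 155.89
h_out = 2322.4 kJ/kg


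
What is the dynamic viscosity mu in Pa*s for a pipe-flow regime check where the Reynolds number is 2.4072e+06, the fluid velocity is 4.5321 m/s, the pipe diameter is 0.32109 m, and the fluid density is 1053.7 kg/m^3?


mu = rho * vel * D / Re
mu = 1053.7 * 4.5321 * 0.32109 / 2.4072e+06
mu = 0.00063699 Pa*s


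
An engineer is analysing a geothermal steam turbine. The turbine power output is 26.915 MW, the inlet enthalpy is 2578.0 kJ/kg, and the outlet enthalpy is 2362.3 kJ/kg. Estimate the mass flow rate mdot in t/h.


mdot = P * 1000 / (h_in - h_out)
mdot = 26.915 * 1000 / (2578.0 - 2362.3)
mdot = 124.7798 kg/s
Convert: 124.7798 kg/s * 3.6 = 449.21 t/h
mdot = 449.21 t/h
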